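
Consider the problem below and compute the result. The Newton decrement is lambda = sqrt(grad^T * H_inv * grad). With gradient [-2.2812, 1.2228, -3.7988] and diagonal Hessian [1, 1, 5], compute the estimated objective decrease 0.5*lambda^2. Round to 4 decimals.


Step 1: H is diagonal, so H^(-1) * g = [-2.2812, 1.2228, -0.7598].
Step 2: g^T H^(-1) g = sum_i g_i^2 / H_ii
  = (-2.2812)^2/1 + (1.2228)^2/1 + (-3.7988)^2/5
  = 5.2039 + 1.4952 + 2.8862 = 9.5853
Step 3: Objective decrease = 0.5 * g^T H^(-1) g = 4.7926


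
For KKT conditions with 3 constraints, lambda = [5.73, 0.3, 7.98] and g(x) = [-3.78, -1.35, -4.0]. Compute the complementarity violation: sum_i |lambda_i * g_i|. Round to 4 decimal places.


KKT complementary slackness check:
lambda_1 * g_1 = 5.73 * -3.78 = -21.6594
lambda_2 * g_2 = 0.3 * -1.35 = -0.405
lambda_3 * g_3 = 7.98 * -4.0 = -31.92
Total violation = 21.6594 + 0.405 + 31.92 = 53.9844


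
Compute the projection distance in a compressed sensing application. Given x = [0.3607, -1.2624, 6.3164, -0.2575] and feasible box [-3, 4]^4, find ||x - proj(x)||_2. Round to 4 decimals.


Project each component onto [-3, 4].
clip(0.3607) = 0.3607, clip(-1.2624) = -1.2624, clip(6.3164) = 4.0, clip(-0.2575) = -0.2575
Projection = [0.3607, -1.2624, 4.0, -0.2575]
Squared diffs: [0.0, 0.0, 5.3657, 0.0]
Distance = sqrt(5.3657) = 2.3164


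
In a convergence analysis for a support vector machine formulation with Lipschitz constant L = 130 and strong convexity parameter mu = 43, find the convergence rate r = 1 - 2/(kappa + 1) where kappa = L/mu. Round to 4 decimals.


Step 1: Compute the condition number.
kappa = L/mu = 130/43 = 3.0233
Step 2: Compute the convergence rate.
r = 1 - 2/(kappa + 1) = 1 - 2*mu/(L + mu) = (L - mu)/(L + mu) = 87/173 = 0.5029


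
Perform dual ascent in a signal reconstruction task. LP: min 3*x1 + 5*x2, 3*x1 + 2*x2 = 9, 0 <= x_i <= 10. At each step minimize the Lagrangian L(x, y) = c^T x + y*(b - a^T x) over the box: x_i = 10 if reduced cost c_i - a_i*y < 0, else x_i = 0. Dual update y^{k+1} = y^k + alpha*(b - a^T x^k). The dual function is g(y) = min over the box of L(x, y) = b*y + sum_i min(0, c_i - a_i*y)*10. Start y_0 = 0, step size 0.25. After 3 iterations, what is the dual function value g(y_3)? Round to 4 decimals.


Dual ascent for LP: min 3*x1 + 5*x2, 3*x1 + 2*x2 = 9, 0 <= x_i <= 10
Step 1: y^k = 0.0, reduced costs: (3.0, 5.0)
  x^k = (0.0, 0.0), subgradient = b - a^T x = 9.0
  y^{k+1} = 0.0 + 0.25*9.0 = 2.25
Step 2: y^k = 2.25, reduced costs: (-3.75, 0.5)
  x^k = (10.0, 0.0), subgradient = b - a^T x = -21.0
  y^{k+1} = 2.25 + 0.25*-21.0 = -3.0
Step 3: y^k = -3.0, reduced costs: (12.0, 11.0)
  x^k = (0.0, 0.0), subgradient = b - a^T x = 9.0
  y^{k+1} = -3.0 + 0.25*9.0 = -0.75
Dual objective at y_3 = -0.75: reduced costs (5.25, 6.5), box minimizer x = (0.0, 0.0)
g(y_3) = b*y + (c1 - a1*y)*x1 + (c2 - a2*y)*x2 = 9*(-0.75) + 5.25*0.0 + 6.5*0.0 = -6.75 + 0.0 + 0.0 = -6.75


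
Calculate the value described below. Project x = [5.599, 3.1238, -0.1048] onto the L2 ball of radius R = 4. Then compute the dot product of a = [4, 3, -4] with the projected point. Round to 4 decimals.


Step 1: Compute ||x|| (intermediates to 6 decimals).
||x|| = sqrt(5.599^2 + 3.1238^2 + (-0.1048)^2) = 6.412325
Step 2: Project.
Since ||x|| > R, scale = R/||x|| = 4/6.412325 = 0.623799, proj(x) = scale * x
proj(x) = [3.492651, 1.948623, -0.065374]
Step 3: Dot product.
a^T * proj(x) = 4*3.492651 + 3*1.948623 - 4*(-0.065374) = 20.078


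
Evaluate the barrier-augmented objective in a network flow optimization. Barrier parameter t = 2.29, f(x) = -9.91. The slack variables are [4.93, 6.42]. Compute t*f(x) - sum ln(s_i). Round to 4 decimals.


Step 1: Compute log-barrier.
ln values: [1.5953, 1.8594]
phi = -(1.5953 + 1.8594) = -3.4548
Step 2: Compute augmented objective.
t*f(x) = 2.29*-9.91 = -22.6939
Total = -22.6939 - 3.4548 = -26.1487


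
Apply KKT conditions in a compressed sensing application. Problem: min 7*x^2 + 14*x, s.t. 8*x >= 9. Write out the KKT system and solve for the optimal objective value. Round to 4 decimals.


Step 1: Try lambda = 0 (constraint inactive).
x_unc = -14/(2*7) = -1.0
Check: 8*-1.0 = -8.0 < 9 -- violated!
Step 2: Constraint must be active: 8*x = 9
x* = 9/8 = 1.125
lambda = (2*7*1.125 + 14)/8 = 3.7188
Step 3: Compute optimal value.
f(x*) = 7*1.125^2 + 14*1.125 = 24.6094


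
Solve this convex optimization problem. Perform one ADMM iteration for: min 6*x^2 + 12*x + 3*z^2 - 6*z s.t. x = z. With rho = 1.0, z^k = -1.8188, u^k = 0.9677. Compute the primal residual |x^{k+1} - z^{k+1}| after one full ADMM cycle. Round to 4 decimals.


ADMM iteration with rho = 1.0, z^k = -1.8188, u^k = 0.9677
Step 1: x-update.
Minimize 6*x^2 + 12*x + (1.0/2)*(x + 1.8188 + 0.9677)^2
FOC: (2*6 + 1.0)*x = -12 + 1.0*(-1.8188 - 0.9677)
x^{k+1} = -1.1374
Step 2: z-update.
Minimize 3*z^2 - 6*z + (1.0/2)*(-1.1374 - z + 0.9677)^2
FOC: (2*3 + 1.0)*z = 6 + 1.0*(-1.1374 + 0.9677)
z^{k+1} = 0.8329
Step 3: u-update.
u^{k+1} = 0.9677 - 1.1374 - 0.8329 = -1.0026
Step 4: Primal residual = |-1.1374 - 0.8329| = 1.9703


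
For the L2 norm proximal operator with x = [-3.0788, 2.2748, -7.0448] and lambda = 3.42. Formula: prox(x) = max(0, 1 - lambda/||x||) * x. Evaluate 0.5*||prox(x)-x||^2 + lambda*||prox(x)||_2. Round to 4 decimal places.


Step 1: Compute ||x||.
||x|| = 8.0177
Step 2: Compute scaling factor.
scale = max(0, 1 - 3.42/8.0177) = 0.5734
Step 3: prox(x) = [-1.7655, 1.3045, -4.0398]
||prox(x)|| = 4.5977
Step 4: Proximal objective.
0.5*||prox-x||^2 = 5.8482
lambda*||prox|| = 15.7241
Total = 21.5722


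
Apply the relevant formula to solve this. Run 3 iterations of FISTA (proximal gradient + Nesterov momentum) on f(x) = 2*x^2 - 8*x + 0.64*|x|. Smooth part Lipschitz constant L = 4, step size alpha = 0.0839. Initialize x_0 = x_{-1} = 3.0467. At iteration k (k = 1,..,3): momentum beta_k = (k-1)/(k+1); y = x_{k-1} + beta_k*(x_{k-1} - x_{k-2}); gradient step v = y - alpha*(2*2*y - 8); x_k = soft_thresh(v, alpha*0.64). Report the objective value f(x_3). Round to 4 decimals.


FISTA on f(x) = 2*x^2 - 8*x + 0.64*|x|
L = 4, alpha = 0.0839
Iteration 1: beta = 0.0, y = 3.0467 + 0.0*(3.0467 - 3.0467) = 3.0467
  grad(y) = 4.1868, v = y - alpha*grad = 2.6954
  prox(v) = soft_thresh(2.6954, 0.0537) = 2.6417
Iteration 2: beta = 0.3333, y = 2.6417 + 0.3333*(2.6417 - 3.0467) = 2.5067
  grad(y) = 2.027, v = y - alpha*grad = 2.3367
  prox(v) = soft_thresh(2.3367, 0.0537) = 2.283
Iteration 3: beta = 0.5, y = 2.283 + 0.5*(2.283 - 2.6417) = 2.1036
  grad(y) = 0.4144, v = y - alpha*grad = 2.0688
  prox(v) = soft_thresh(2.0688, 0.0537) = 2.0151
f(x_3) = 2*2.0151^2 - 8*2.0151 + 0.64*|2.0151| = -6.7099


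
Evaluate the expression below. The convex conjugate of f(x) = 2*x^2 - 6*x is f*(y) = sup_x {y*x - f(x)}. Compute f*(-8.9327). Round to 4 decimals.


f*(y) = sup_x {y*x - a*x^2 - b*x} = sup_x {(y-b)*x - a*x^2}
FOC: (y - b) - 2a*x = 0 => x* = (y - b)/(2a)
x* = (-8.9327 + 6)/(2*2) = -0.7332
f*(-8.9327) = (y-b)^2/(4a) = (-8.9327 + 6)^2/(4*2)
= 8.6007/8 = 1.0751


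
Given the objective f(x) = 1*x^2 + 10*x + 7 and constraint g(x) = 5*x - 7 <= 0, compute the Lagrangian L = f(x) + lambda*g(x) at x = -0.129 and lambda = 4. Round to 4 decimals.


Step 1: Evaluate f(x).
f(-0.129) = 1*(-0.129)^2 + 10*(-0.129) + 7 = 5.7266
Step 2: Evaluate g(x).
g(-0.129) = 5*-0.129 - 7 = -7.645
Step 3: Compute Lagrangian.
L = 5.7266 + 4*-7.645 = -24.8534


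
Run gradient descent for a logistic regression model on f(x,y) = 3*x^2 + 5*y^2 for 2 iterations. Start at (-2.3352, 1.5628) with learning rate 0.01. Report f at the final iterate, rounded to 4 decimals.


Gradient descent on f(x,y) = 3*x^2 + 5*y^2.
Starting point: (-2.3352, 1.5628), alpha = 0.01
Step 1: grad_x = 2*3*-2.3352 = -14.0112, grad_y = 2*5*1.5628 = 15.628
  x_1 = -2.3352 - 0.01*-14.0112 = -2.1951
  y_1 = 1.5628 - 0.01*15.628 = 1.4065
Step 2: grad_x = 2*3*-2.1951 = -13.1705, grad_y = 2*5*1.4065 = 14.0652
  x_2 = -2.1951 - 0.01*-13.1705 = -2.0634
  y_2 = 1.4065 - 0.01*14.0652 = 1.2659
f(-2.0634, 1.2659) = 3*(-2.0634)^2 + 5*1.2659^2 = 20.7848


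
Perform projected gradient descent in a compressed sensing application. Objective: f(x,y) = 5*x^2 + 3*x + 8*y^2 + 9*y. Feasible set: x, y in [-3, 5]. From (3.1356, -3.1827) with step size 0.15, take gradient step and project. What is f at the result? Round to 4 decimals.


Step 1: Compute gradient at (3.1356, -3.1827).
grad_x = 2*5*3.1356 + 3 = 34.356
grad_y = 2*8*-3.1827 + 9 = -41.9232
Step 2: Gradient step.
x_raw = 3.1356 - 0.15*34.356 = -2.0178
y_raw = -3.1827 - 0.15*-41.9232 = 3.1058
Step 3: Project onto [-3, 5].
x_proj = clip(-2.0178) = -2.0178
y_proj = clip(3.1058) = 3.1058
Step 4: Evaluate f.
f(-2.0178, 3.1058) = 119.4232


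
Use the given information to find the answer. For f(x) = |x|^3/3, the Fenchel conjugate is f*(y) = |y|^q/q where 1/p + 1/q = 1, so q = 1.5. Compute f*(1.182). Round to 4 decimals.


The conjugate exponent q satisfies 1/p + 1/q = 1.
p = 3, so q = 3/(3 - 1) = 1.5
|y|^q = 1.182^1.5 = 1.2851
f*(1.182) = 1.2851 / 1.5 = 0.8567


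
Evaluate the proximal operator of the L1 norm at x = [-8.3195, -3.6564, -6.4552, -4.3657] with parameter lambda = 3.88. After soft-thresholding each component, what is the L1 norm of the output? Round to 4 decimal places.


Soft-thresholding with lambda = 3.88:
prox(-8.3195) = sign(-8.3195)*max(|-8.3195| - 3.88, 0) = -4.4395
prox(-3.6564) = sign(-3.6564)*max(|-3.6564| - 3.88, 0) = 0.0
prox(-6.4552) = sign(-6.4552)*max(|-6.4552| - 3.88, 0) = -2.5752
prox(-4.3657) = sign(-4.3657)*max(|-4.3657| - 3.88, 0) = -0.4857
prox(x) = [-4.4395, 0.0, -2.5752, -0.4857]
||prox(x)||_1 = 4.4395 + 0.0 + 2.5752 + 0.4857 = 7.5004


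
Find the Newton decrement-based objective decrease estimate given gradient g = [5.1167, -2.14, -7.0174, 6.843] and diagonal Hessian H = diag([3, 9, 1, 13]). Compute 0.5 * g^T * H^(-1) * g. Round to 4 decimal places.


Step 1: H is diagonal, so H^(-1) * g = [1.7056, -0.2378, -7.0174, 0.5264].
Step 2: g^T H^(-1) g = sum_i g_i^2 / H_ii
  = (5.1167)^2/3 + (-2.14)^2/9 + (-7.0174)^2/1 + (6.843)^2/13
  = 8.7269 + 0.5088 + 49.2439 + 3.602 = 62.0817
Step 3: Objective decrease = 0.5 * g^T H^(-1) g = 31.0408


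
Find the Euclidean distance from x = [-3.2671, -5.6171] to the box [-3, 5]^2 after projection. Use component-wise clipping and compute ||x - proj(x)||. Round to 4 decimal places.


Project each component onto [-3, 5].
clip(-3.2671) = -3.0, clip(-5.6171) = -3.0
Projection = [-3.0, -3.0]
Squared diffs: [0.0713, 6.8492]
Distance = sqrt(6.9205) = 2.6307


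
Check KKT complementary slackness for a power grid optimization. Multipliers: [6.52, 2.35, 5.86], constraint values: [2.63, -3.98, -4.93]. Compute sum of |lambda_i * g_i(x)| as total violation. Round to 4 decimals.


KKT complementary slackness check:
lambda_1 * g_1 = 6.52 * 2.63 = 17.1476
lambda_2 * g_2 = 2.35 * -3.98 = -9.353
lambda_3 * g_3 = 5.86 * -4.93 = -28.8898
Total violation = 17.1476 + 9.353 + 28.8898 = 55.3904


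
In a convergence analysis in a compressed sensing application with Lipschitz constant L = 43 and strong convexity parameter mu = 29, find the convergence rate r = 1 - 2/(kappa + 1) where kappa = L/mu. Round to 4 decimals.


Step 1: Compute the condition number.
kappa = L/mu = 43/29 = 1.4828
Step 2: Compute the convergence rate.
r = 1 - 2/(kappa + 1) = 1 - 2*mu/(L + mu) = (L - mu)/(L + mu) = 14/72 = 0.1944


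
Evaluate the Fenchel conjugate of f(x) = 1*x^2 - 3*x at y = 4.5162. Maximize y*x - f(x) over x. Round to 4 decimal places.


f*(y) = sup_x {y*x - a*x^2 - b*x} = sup_x {(y-b)*x - a*x^2}
FOC: (y - b) - 2a*x = 0 => x* = (y - b)/(2a)
x* = (4.5162 + 3)/(2*1) = 3.7581
f*(4.5162) = (y-b)^2/(4a) = (4.5162 + 3)^2/(4*1)
= 56.4933/4 = 14.1233


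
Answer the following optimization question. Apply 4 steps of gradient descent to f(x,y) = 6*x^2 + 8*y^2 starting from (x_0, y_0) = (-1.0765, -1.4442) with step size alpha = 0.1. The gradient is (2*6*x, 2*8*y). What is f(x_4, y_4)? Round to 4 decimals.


Gradient descent on f(x,y) = 6*x^2 + 8*y^2.
Starting point: (-1.0765, -1.4442), alpha = 0.1
Step 1: grad_x = 2*6*-1.0765 = -12.918, grad_y = 2*8*-1.4442 = -23.1072
  x_1 = -1.0765 - 0.1*-12.918 = 0.2153
  y_1 = -1.4442 - 0.1*-23.1072 = 0.8665
Step 2: grad_x = 2*6*0.2153 = 2.5836, grad_y = 2*8*0.8665 = 13.8643
  x_2 = 0.2153 - 0.1*2.5836 = -0.0431
  y_2 = 0.8665 - 0.1*13.8643 = -0.5199
Step 3: grad_x = 2*6*-0.0431 = -0.5167, grad_y = 2*8*-0.5199 = -8.3186
  x_3 = -0.0431 - 0.1*-0.5167 = 0.0086
  y_3 = -0.5199 - 0.1*-8.3186 = 0.3119
Step 4: grad_x = 2*6*0.0086 = 0.1033, grad_y = 2*8*0.3119 = 4.9912
  x_4 = 0.0086 - 0.1*0.1033 = -0.0017
  y_4 = 0.3119 - 0.1*4.9912 = -0.1872
f(-0.0017, -0.1872) = 6*(-0.0017)^2 + 8*(-0.1872)^2 = 0.2803


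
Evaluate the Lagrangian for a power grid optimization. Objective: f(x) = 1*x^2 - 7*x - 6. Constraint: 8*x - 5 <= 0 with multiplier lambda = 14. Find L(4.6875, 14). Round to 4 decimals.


Step 1: Evaluate f(x).
f(4.6875) = 1*4.6875^2 - 7*4.6875 - 6 = -16.8398
Step 2: Evaluate g(x).
g(4.6875) = 8*4.6875 - 5 = 32.5
Step 3: Compute Lagrangian.
L = -16.8398 + 14*32.5 = 438.1602


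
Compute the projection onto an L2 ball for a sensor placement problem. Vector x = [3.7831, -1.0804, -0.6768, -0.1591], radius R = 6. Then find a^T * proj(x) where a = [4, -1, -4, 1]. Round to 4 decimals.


Step 1: Compute ||x|| (intermediates to 6 decimals).
||x|| = sqrt(3.7831^2 + (-1.0804)^2 + (-0.6768)^2 + (-0.1591)^2) = 3.995307
Step 2: Project.
Since ||x|| <= R, proj = x (no scaling needed).
proj(x) = [3.7831, -1.0804, -0.6768, -0.1591]
Step 3: Dot product.
a^T * proj(x) = 4*3.7831 - 1*(-1.0804) - 4*(-0.6768) + 1*(-0.1591) = 18.7609


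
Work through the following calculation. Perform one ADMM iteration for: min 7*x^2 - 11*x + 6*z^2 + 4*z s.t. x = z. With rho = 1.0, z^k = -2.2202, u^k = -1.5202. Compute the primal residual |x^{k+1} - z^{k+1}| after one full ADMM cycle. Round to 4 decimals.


ADMM iteration with rho = 1.0, z^k = -2.2202, u^k = -1.5202
Step 1: x-update.
Minimize 7*x^2 - 11*x + (1.0/2)*(x + 2.2202 - 1.5202)^2
FOC: (2*7 + 1.0)*x = 11 + 1.0*(-2.2202 + 1.5202)
x^{k+1} = 0.6867
Step 2: z-update.
Minimize 6*z^2 + 4*z + (1.0/2)*(0.6867 - z - 1.5202)^2
FOC: (2*6 + 1.0)*z = -4 + 1.0*(0.6867 - 1.5202)
z^{k+1} = -0.3718
Step 3: u-update.
u^{k+1} = -1.5202 + 0.6867 + 0.3718 = -0.4617
Step 4: Primal residual = |0.6867 + 0.3718| = 1.0585


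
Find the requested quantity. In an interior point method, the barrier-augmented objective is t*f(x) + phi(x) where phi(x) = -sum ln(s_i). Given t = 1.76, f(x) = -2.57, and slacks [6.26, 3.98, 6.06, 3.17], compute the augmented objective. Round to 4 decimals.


Step 1: Compute log-barrier.
ln values: [1.8342, 1.3813, 1.8017, 1.1537]
phi = -(1.8342 + 1.3813 + 1.8017 + 1.1537) = -6.1709
Step 2: Compute augmented objective.
t*f(x) = 1.76*-2.57 = -4.5232
Total = -4.5232 - 6.1709 = -10.6941


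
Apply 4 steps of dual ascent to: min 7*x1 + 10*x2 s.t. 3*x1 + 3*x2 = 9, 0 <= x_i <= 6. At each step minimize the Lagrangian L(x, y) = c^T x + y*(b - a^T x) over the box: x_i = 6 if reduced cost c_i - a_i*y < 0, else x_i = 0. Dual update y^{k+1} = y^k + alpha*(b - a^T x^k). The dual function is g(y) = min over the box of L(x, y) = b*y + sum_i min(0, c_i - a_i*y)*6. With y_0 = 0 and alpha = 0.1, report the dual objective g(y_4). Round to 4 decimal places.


Dual ascent for LP: min 7*x1 + 10*x2, 3*x1 + 3*x2 = 9, 0 <= x_i <= 6
Step 1: y^k = 0.0, reduced costs: (7.0, 10.0)
  x^k = (0.0, 0.0), subgradient = b - a^T x = 9.0
  y^{k+1} = 0.0 + 0.1*9.0 = 0.9
Step 2: y^k = 0.9, reduced costs: (4.3, 7.3)
  x^k = (0.0, 0.0), subgradient = b - a^T x = 9.0
  y^{k+1} = 0.9 + 0.1*9.0 = 1.8
Step 3: y^k = 1.8, reduced costs: (1.6, 4.6)
  x^k = (0.0, 0.0), subgradient = b - a^T x = 9.0
  y^{k+1} = 1.8 + 0.1*9.0 = 2.7
Step 4: y^k = 2.7, reduced costs: (-1.1, 1.9)
  x^k = (6.0, 0.0), subgradient = b - a^T x = -9.0
  y^{k+1} = 2.7 + 0.1*-9.0 = 1.8
Dual objective at y_4 = 1.8: reduced costs (1.6, 4.6), box minimizer x = (0.0, 0.0)
g(y_4) = b*y + (c1 - a1*y)*x1 + (c2 - a2*y)*x2 = 9*1.8 + 1.6*0.0 + 4.6*0.0 = 16.2 + 0.0 + 0.0 = 16.2


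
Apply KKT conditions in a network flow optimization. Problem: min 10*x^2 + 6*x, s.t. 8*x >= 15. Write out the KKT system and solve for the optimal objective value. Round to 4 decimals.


Step 1: Try lambda = 0 (constraint inactive).
x_unc = -6/(2*10) = -0.3
Check: 8*-0.3 = -2.4 < 15 -- violated!
Step 2: Constraint must be active: 8*x = 15
x* = 15/8 = 1.875
lambda = (2*10*1.875 + 6)/8 = 5.4375
Step 3: Compute optimal value.
f(x*) = 10*1.875^2 + 6*1.875 = 46.4063


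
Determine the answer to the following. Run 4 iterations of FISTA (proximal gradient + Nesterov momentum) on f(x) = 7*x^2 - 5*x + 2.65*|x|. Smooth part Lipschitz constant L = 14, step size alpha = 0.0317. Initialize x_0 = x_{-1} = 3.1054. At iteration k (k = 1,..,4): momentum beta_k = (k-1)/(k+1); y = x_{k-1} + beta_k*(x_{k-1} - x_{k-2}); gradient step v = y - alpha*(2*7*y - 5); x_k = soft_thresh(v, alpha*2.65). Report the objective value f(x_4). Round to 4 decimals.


FISTA on f(x) = 7*x^2 - 5*x + 2.65*|x|
L = 14, alpha = 0.0317
Iteration 1: beta = 0.0, y = 3.1054 + 0.0*(3.1054 - 3.1054) = 3.1054
  grad(y) = 38.4756, v = y - alpha*grad = 1.8857
  prox(v) = soft_thresh(1.8857, 0.084) = 1.8017
Iteration 2: beta = 0.3333, y = 1.8017 + 0.3333*(1.8017 - 3.1054) = 1.3672
  grad(y) = 14.1402, v = y - alpha*grad = 0.9189
  prox(v) = soft_thresh(0.9189, 0.084) = 0.8349
Iteration 3: beta = 0.5, y = 0.8349 + 0.5*(0.8349 - 1.8017) = 0.3515
  grad(y) = -0.079, v = y - alpha*grad = 0.354
  prox(v) = soft_thresh(0.354, 0.084) = 0.27
Iteration 4: beta = 0.6, y = 0.27 + 0.6*(0.27 - 0.8349) = -0.0689
  grad(y) = -5.9652, v = y - alpha*grad = 0.1202
  prox(v) = soft_thresh(0.1202, 0.084) = 0.0361
f(x_4) = 7*0.0361^2 - 5*0.0361 + 2.65*|0.0361| = -0.0758


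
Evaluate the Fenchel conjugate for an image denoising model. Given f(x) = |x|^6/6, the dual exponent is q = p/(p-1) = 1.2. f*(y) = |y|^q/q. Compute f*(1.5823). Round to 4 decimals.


The conjugate exponent q satisfies 1/p + 1/q = 1.
p = 6, so q = 6/(6 - 1) = 1.2
|y|^q = 1.5823^1.2 = 1.7344
f*(1.5823) = 1.7344 / 1.2 = 1.4453


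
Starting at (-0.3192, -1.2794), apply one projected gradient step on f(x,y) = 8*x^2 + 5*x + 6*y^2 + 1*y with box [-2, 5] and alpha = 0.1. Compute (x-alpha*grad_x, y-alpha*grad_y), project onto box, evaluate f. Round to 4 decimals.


Step 1: Compute gradient at (-0.3192, -1.2794).
grad_x = 2*8*-0.3192 + 5 = -0.1072
grad_y = 2*6*-1.2794 + 1 = -14.3528
Step 2: Gradient step.
x_raw = -0.3192 - 0.1*-0.1072 = -0.3085
y_raw = -1.2794 - 0.1*-14.3528 = 0.1559
Step 3: Project onto [-2, 5].
x_proj = clip(-0.3085) = -0.3085
y_proj = clip(0.1559) = 0.1559
Step 4: Evaluate f.
f(-0.3085, 0.1559) = -0.4794


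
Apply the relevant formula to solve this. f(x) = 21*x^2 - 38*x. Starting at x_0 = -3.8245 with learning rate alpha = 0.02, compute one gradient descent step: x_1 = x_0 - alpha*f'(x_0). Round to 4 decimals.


We compute the gradient at x_0 and apply the update.
f'(x) = 42*x - 38
f'(-3.8245) = 42*-3.8245 - 38 = -198.629
x_1 = -3.8245 - 0.02*-198.629 = 0.1481


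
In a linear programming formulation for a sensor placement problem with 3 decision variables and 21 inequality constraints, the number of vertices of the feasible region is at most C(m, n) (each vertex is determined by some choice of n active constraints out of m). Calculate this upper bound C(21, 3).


Each vertex corresponds to some choice of n active constraints out of m, so the number of vertices is at most C(m, n) = m! / (n!(m-n)!).
m = 21, n = 3
Numerator: 21 * 20 * 19
Denominator: 3! = 6
C(21, 3) = 1330


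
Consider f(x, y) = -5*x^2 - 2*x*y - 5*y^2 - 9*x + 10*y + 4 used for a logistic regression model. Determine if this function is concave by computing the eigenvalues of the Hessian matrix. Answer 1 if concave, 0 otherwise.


The Hessian of f(x,y) = -5*x^2 - 2*x*y - 5*y^2 - 9*x + 10*y + 4 is:
H = [[-10, -2], [-2, -10]]
Trace = -10 - 10 = -20
Determinant = -10*-10 - (-2)^2 = 96
Discriminant = (-20)^2 - 4*96 = 16.0
Eigenvalues: lambda_1 = -12.0, lambda_2 = -8.0
The function is concave.

1


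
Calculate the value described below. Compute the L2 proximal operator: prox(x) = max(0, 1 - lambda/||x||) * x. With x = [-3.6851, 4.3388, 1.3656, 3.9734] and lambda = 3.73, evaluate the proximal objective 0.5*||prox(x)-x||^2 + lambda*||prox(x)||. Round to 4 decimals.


Step 1: Compute ||x||.
||x|| = 7.0752
Step 2: Compute scaling factor.
scale = max(0, 1 - 3.73/7.0752) = 0.4728
Step 3: prox(x) = [-1.7423, 2.0514, 0.6457, 1.8786]
||prox(x)|| = 3.3452
Step 4: Proximal objective.
0.5*||prox-x||^2 = 6.9565
lambda*||prox|| = 12.4776
Total = 19.4339


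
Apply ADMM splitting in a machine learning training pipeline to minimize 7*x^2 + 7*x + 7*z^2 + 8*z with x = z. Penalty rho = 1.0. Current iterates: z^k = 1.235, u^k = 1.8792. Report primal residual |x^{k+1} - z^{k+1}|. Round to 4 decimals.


ADMM iteration with rho = 1.0, z^k = 1.235, u^k = 1.8792
Step 1: x-update.
Minimize 7*x^2 + 7*x + (1.0/2)*(x - 1.235 + 1.8792)^2
FOC: (2*7 + 1.0)*x = -7 + 1.0*(1.235 - 1.8792)
x^{k+1} = -0.5096
Step 2: z-update.
Minimize 7*z^2 + 8*z + (1.0/2)*(-0.5096 - z + 1.8792)^2
FOC: (2*7 + 1.0)*z = -8 + 1.0*(-0.5096 + 1.8792)
z^{k+1} = -0.442
Step 3: u-update.
u^{k+1} = 1.8792 - 0.5096 + 0.442 = 1.8116
Step 4: Primal residual = |-0.5096 + 0.442| = 0.0676


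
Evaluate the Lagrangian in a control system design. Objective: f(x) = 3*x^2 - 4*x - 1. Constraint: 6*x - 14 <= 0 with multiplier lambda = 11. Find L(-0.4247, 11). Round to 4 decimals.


Step 1: Evaluate f(x).
f(-0.4247) = 3*(-0.4247)^2 - 4*(-0.4247) - 1 = 1.2399
Step 2: Evaluate g(x).
g(-0.4247) = 6*-0.4247 - 14 = -16.5482
Step 3: Compute Lagrangian.
L = 1.2399 + 11*-16.5482 = -180.7903


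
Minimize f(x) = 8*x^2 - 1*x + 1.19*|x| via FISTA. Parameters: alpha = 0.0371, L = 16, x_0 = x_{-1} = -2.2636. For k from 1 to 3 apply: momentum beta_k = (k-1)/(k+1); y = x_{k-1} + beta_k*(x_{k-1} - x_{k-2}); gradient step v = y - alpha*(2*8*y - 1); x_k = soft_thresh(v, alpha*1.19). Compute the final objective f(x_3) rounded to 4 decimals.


FISTA on f(x) = 8*x^2 - 1*x + 1.19*|x|
L = 16, alpha = 0.0371
Iteration 1: beta = 0.0, y = -2.2636 + 0.0*(-2.2636 + 2.2636) = -2.2636
  grad(y) = -37.2176, v = y - alpha*grad = -0.8828
  prox(v) = soft_thresh(-0.8828, 0.0441) = -0.8387
Iteration 2: beta = 0.3333, y = -0.8387 + 0.3333*(-0.8387 + 2.2636) = -0.3637
  grad(y) = -6.8193, v = y - alpha*grad = -0.1107
  prox(v) = soft_thresh(-0.1107, 0.0441) = -0.0666
Iteration 3: beta = 0.5, y = -0.0666 + 0.5*(-0.0666 + 0.8387) = 0.3195
  grad(y) = 4.112, v = y - alpha*grad = 0.1669
  prox(v) = soft_thresh(0.1669, 0.0441) = 0.1228
f(x_3) = 8*0.1228^2 - 1*0.1228 + 1.19*|0.1228| = 0.144


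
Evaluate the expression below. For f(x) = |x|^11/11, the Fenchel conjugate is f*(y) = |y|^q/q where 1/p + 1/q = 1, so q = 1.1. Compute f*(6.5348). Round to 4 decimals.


The conjugate exponent q satisfies 1/p + 1/q = 1.
p = 11, so q = 11/(11 - 1) = 1.1
|y|^q = 6.5348^1.1 = 7.8842
f*(6.5348) = 7.8842 / 1.1 = 7.1674


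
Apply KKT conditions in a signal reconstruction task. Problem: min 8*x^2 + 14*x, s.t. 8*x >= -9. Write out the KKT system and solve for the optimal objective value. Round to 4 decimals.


Step 1: Try lambda = 0 (constraint inactive).
Stationarity: 2*8*x + 14 = 0
x* = -14/(2*8) = -0.875
Check constraint: 8*-0.875 = -7.0 >= -9 -- satisfied.
Step 2: Compute optimal value.
f(x*) = 8*(-0.875)^2 + 14*(-0.875) = -6.125


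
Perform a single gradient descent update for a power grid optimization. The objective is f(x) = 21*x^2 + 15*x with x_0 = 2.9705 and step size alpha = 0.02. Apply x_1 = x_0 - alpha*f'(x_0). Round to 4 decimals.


We compute the gradient at x_0 and apply the update.
f'(x) = 42*x + 15
f'(2.9705) = 42*2.9705 + 15 = 139.761
x_1 = 2.9705 - 0.02*139.761 = 0.1753


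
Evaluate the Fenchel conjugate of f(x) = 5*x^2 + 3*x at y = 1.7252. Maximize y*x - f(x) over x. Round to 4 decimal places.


f*(y) = sup_x {y*x - a*x^2 - b*x} = sup_x {(y-b)*x - a*x^2}
FOC: (y - b) - 2a*x = 0 => x* = (y - b)/(2a)
x* = (1.7252 - 3)/(2*5) = -0.1275
f*(1.7252) = (y-b)^2/(4a) = (1.7252 - 3)^2/(4*5)
= 1.6251/20 = 0.0813


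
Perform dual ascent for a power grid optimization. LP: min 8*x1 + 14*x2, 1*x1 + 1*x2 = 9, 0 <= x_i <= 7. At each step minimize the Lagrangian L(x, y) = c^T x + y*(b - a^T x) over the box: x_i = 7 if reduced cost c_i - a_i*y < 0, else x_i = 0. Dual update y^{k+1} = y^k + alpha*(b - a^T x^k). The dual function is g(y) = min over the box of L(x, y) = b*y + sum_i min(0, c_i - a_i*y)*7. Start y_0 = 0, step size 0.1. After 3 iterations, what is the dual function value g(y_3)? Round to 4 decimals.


Dual ascent for LP: min 8*x1 + 14*x2, 1*x1 + 1*x2 = 9, 0 <= x_i <= 7
Step 1: y^k = 0.0, reduced costs: (8.0, 14.0)
  x^k = (0.0, 0.0), subgradient = b - a^T x = 9.0
  y^{k+1} = 0.0 + 0.1*9.0 = 0.9
Step 2: y^k = 0.9, reduced costs: (7.1, 13.1)
  x^k = (0.0, 0.0), subgradient = b - a^T x = 9.0
  y^{k+1} = 0.9 + 0.1*9.0 = 1.8
Step 3: y^k = 1.8, reduced costs: (6.2, 12.2)
  x^k = (0.0, 0.0), subgradient = b - a^T x = 9.0
  y^{k+1} = 1.8 + 0.1*9.0 = 2.7
Dual objective at y_3 = 2.7: reduced costs (5.3, 11.3), box minimizer x = (0.0, 0.0)
g(y_3) = b*y + (c1 - a1*y)*x1 + (c2 - a2*y)*x2 = 9*2.7 + 5.3*0.0 + 11.3*0.0 = 24.3 + 0.0 + 0.0 = 24.3


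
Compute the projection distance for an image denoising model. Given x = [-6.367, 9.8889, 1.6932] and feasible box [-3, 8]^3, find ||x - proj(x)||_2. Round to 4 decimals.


Project each component onto [-3, 8].
clip(-6.367) = -3.0, clip(9.8889) = 8.0, clip(1.6932) = 1.6932
Projection = [-3.0, 8.0, 1.6932]
Squared diffs: [11.3367, 3.5679, 0.0]
Distance = sqrt(14.9046) = 3.8607


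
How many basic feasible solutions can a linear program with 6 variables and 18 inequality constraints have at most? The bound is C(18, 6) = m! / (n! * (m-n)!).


Each vertex corresponds to some choice of n active constraints out of m, so the number of vertices is at most C(m, n) = m! / (n!(m-n)!).
m = 18, n = 6
Numerator: 18 * 17 * 16 * 15 * 14 * 13
Denominator: 6! = 720
C(18, 6) = 18564


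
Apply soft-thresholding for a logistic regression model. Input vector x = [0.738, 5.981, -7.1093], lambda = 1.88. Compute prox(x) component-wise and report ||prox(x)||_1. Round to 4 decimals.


Soft-thresholding with lambda = 1.88:
prox(0.738) = sign(0.738)*max(|0.738| - 1.88, 0) = 0.0
prox(5.981) = sign(5.981)*max(|5.981| - 1.88, 0) = 4.101
prox(-7.1093) = sign(-7.1093)*max(|-7.1093| - 1.88, 0) = -5.2293
prox(x) = [0.0, 4.101, -5.2293]
||prox(x)||_1 = 0.0 + 4.101 + 5.2293 = 9.3303


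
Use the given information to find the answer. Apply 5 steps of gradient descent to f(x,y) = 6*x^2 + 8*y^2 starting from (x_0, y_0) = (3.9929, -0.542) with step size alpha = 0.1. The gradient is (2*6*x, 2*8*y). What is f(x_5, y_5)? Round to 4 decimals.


Gradient descent on f(x,y) = 6*x^2 + 8*y^2.
Starting point: (3.9929, -0.542), alpha = 0.1
Step 1: grad_x = 2*6*3.9929 = 47.9148, grad_y = 2*8*-0.542 = -8.672
  x_1 = 3.9929 - 0.1*47.9148 = -0.7986
  y_1 = -0.542 - 0.1*-8.672 = 0.3252
Step 2: grad_x = 2*6*-0.7986 = -9.583, grad_y = 2*8*0.3252 = 5.2032
  x_2 = -0.7986 - 0.1*-9.583 = 0.1597
  y_2 = 0.3252 - 0.1*5.2032 = -0.1951
Step 3: grad_x = 2*6*0.1597 = 1.9166, grad_y = 2*8*-0.1951 = -3.1219
  x_3 = 0.1597 - 0.1*1.9166 = -0.0319
  y_3 = -0.1951 - 0.1*-3.1219 = 0.1171
Step 4: grad_x = 2*6*-0.0319 = -0.3833, grad_y = 2*8*0.1171 = 1.8732
  x_4 = -0.0319 - 0.1*-0.3833 = 0.0064
  y_4 = 0.1171 - 0.1*1.8732 = -0.0702
Step 5: grad_x = 2*6*0.0064 = 0.0767, grad_y = 2*8*-0.0702 = -1.1239
  x_5 = 0.0064 - 0.1*0.0767 = -0.0013
  y_5 = -0.0702 - 0.1*-1.1239 = 0.0421
f(-0.0013, 0.0421) = 6*(-0.0013)^2 + 8*0.0421^2 = 0.0142


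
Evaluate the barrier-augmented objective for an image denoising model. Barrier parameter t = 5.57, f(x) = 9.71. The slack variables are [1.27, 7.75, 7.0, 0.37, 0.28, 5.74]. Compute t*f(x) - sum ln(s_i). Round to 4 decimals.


Step 1: Compute log-barrier.
ln values: [0.239, 2.0477, 1.9459, -0.9943, -1.273, 1.7475]
phi = -(0.239 + 2.0477 + 1.9459 - 0.9943 - 1.273 + 1.7475) = -3.7129
Step 2: Compute augmented objective.
t*f(x) = 5.57*9.71 = 54.0847
Total = 54.0847 - 3.7129 = 50.3718


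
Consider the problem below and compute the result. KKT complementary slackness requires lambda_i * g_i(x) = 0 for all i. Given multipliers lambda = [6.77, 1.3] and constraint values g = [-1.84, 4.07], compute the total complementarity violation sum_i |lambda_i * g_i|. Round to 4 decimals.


KKT complementary slackness check:
lambda_1 * g_1 = 6.77 * -1.84 = -12.4568
lambda_2 * g_2 = 1.3 * 4.07 = 5.291
Total violation = 12.4568 + 5.291 = 17.7478


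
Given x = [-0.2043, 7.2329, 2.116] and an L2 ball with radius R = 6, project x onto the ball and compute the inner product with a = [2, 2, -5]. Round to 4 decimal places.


Step 1: Compute ||x|| (intermediates to 6 decimals).
||x|| = sqrt((-0.2043)^2 + 7.2329^2 + 2.116^2) = 7.538835
Step 2: Project.
Since ||x|| > R, scale = R/||x|| = 6/7.538835 = 0.795879, proj(x) = scale * x
proj(x) = [-0.162598, 5.756513, 1.68408]
Step 3: Dot product.
a^T * proj(x) = 2*(-0.162598) + 2*5.756513 - 5*1.68408 = 2.7674


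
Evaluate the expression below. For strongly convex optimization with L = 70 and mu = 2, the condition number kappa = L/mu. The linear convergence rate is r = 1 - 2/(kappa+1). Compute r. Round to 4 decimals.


Step 1: Compute the condition number.
kappa = L/mu = 70/2 = 35.0
Step 2: Compute the convergence rate.
r = 1 - 2/(kappa + 1) = 1 - 2*mu/(L + mu) = (L - mu)/(L + mu) = 68/72 = 0.9444


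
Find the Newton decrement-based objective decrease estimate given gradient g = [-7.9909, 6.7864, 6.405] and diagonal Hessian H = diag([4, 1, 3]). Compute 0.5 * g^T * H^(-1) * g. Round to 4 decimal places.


Step 1: H is diagonal, so H^(-1) * g = [-1.9977, 6.7864, 2.135].
Step 2: g^T H^(-1) g = sum_i g_i^2 / H_ii
  = (-7.9909)^2/4 + (6.7864)^2/1 + (6.405)^2/3
  = 15.9636 + 46.0552 + 13.6747 = 75.6935
Step 3: Objective decrease = 0.5 * g^T H^(-1) g = 37.8468


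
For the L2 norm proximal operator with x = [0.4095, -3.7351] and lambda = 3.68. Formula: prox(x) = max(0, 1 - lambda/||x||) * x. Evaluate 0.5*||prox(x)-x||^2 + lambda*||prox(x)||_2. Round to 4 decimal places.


Step 1: Compute ||x||.
||x|| = 3.7575
Step 2: Compute scaling factor.
scale = max(0, 1 - 3.68/3.7575) = 0.0206
Step 3: prox(x) = [0.0084, -0.077]
||prox(x)|| = 0.0775
Step 4: Proximal objective.
0.5*||prox-x||^2 = 6.7712
lambda*||prox|| = 0.2852
Total = 7.0563


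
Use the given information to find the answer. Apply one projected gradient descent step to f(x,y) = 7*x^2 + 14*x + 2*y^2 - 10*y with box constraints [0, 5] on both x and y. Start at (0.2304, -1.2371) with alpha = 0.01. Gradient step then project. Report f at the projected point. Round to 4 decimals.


Step 1: Compute gradient at (0.2304, -1.2371).
grad_x = 2*7*0.2304 + 14 = 17.2256
grad_y = 2*2*-1.2371 - 10 = -14.9484
Step 2: Gradient step.
x_raw = 0.2304 - 0.01*17.2256 = 0.0581
y_raw = -1.2371 - 0.01*-14.9484 = -1.0876
Step 3: Project onto [0, 5].
x_proj = clip(0.0581) = 0.0581
y_proj = clip(-1.0876) = 0.0
Step 4: Evaluate f.
f(0.0581, 0.0) = 0.8377


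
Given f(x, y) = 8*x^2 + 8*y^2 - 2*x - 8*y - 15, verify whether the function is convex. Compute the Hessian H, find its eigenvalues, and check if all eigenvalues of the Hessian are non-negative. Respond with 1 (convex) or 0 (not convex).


The Hessian of f(x,y) = 8*x^2 + 8*y^2 - 2*x - 8*y - 15 is:
H = [[16, 0], [0, 16]]
Trace = 16 + 16 = 32
Determinant = 16*16 - (0)^2 = 256
Discriminant = (32)^2 - 4*256 = 0.0
Eigenvalues: lambda_1 = 16.0, lambda_2 = 16.0
The function is convex.

1


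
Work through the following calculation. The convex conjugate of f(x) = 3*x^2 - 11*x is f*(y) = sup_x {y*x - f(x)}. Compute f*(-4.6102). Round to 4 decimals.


f*(y) = sup_x {y*x - a*x^2 - b*x} = sup_x {(y-b)*x - a*x^2}
FOC: (y - b) - 2a*x = 0 => x* = (y - b)/(2a)
x* = (-4.6102 + 11)/(2*3) = 1.065
f*(-4.6102) = (y-b)^2/(4a) = (-4.6102 + 11)^2/(4*3)
= 40.8295/12 = 3.4025


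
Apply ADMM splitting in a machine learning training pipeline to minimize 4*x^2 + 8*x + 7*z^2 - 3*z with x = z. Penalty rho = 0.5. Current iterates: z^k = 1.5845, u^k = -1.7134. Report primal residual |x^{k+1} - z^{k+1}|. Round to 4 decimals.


ADMM iteration with rho = 0.5, z^k = 1.5845, u^k = -1.7134
Step 1: x-update.
Minimize 4*x^2 + 8*x + (0.5/2)*(x - 1.5845 - 1.7134)^2
FOC: (2*4 + 0.5)*x = -8 + 0.5*(1.5845 + 1.7134)
x^{k+1} = -0.7472
Step 2: z-update.
Minimize 7*z^2 - 3*z + (0.5/2)*(-0.7472 - z - 1.7134)^2
FOC: (2*7 + 0.5)*z = 3 + 0.5*(-0.7472 - 1.7134)
z^{k+1} = 0.122
Step 3: u-update.
u^{k+1} = -1.7134 - 0.7472 - 0.122 = -2.5826
Step 4: Primal residual = |-0.7472 - 0.122| = 0.8692


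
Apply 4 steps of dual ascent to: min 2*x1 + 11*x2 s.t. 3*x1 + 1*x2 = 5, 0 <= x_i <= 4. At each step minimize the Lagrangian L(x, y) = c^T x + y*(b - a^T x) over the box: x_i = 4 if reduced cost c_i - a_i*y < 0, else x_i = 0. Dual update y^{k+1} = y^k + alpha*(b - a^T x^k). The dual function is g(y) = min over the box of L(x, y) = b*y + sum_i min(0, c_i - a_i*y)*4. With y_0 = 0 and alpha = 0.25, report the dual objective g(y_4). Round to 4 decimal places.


Dual ascent for LP: min 2*x1 + 11*x2, 3*x1 + 1*x2 = 5, 0 <= x_i <= 4
Step 1: y^k = 0.0, reduced costs: (2.0, 11.0)
  x^k = (0.0, 0.0), subgradient = b - a^T x = 5.0
  y^{k+1} = 0.0 + 0.25*5.0 = 1.25
Step 2: y^k = 1.25, reduced costs: (-1.75, 9.75)
  x^k = (4.0, 0.0), subgradient = b - a^T x = -7.0
  y^{k+1} = 1.25 + 0.25*-7.0 = -0.5
Step 3: y^k = -0.5, reduced costs: (3.5, 11.5)
  x^k = (0.0, 0.0), subgradient = b - a^T x = 5.0
  y^{k+1} = -0.5 + 0.25*5.0 = 0.75
Step 4: y^k = 0.75, reduced costs: (-0.25, 10.25)
  x^k = (4.0, 0.0), subgradient = b - a^T x = -7.0
  y^{k+1} = 0.75 + 0.25*-7.0 = -1.0
Dual objective at y_4 = -1.0: reduced costs (5.0, 12.0), box minimizer x = (0.0, 0.0)
g(y_4) = b*y + (c1 - a1*y)*x1 + (c2 - a2*y)*x2 = 5*(-1.0) + 5.0*0.0 + 12.0*0.0 = -5.0 + 0.0 + 0.0 = -5.0


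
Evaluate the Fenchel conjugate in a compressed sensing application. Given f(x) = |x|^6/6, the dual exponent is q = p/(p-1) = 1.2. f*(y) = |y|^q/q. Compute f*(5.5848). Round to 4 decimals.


The conjugate exponent q satisfies 1/p + 1/q = 1.
p = 6, so q = 6/(6 - 1) = 1.2
|y|^q = 5.5848^1.2 = 7.8779
f*(5.5848) = 7.8779 / 1.2 = 6.5649


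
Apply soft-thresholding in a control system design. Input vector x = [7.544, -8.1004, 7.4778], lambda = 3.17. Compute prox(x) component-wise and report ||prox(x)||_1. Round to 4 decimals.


Soft-thresholding with lambda = 3.17:
prox(7.544) = sign(7.544)*max(|7.544| - 3.17, 0) = 4.374
prox(-8.1004) = sign(-8.1004)*max(|-8.1004| - 3.17, 0) = -4.9304
prox(7.4778) = sign(7.4778)*max(|7.4778| - 3.17, 0) = 4.3078
prox(x) = [4.374, -4.9304, 4.3078]
||prox(x)||_1 = 4.374 + 4.9304 + 4.3078 = 13.6122


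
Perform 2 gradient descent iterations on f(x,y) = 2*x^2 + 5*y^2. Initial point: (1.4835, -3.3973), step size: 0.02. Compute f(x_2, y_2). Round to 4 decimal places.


Gradient descent on f(x,y) = 2*x^2 + 5*y^2.
Starting point: (1.4835, -3.3973), alpha = 0.02
Step 1: grad_x = 2*2*1.4835 = 5.934, grad_y = 2*5*-3.3973 = -33.973
  x_1 = 1.4835 - 0.02*5.934 = 1.3648
  y_1 = -3.3973 - 0.02*-33.973 = -2.7178
Step 2: grad_x = 2*2*1.3648 = 5.4593, grad_y = 2*5*-2.7178 = -27.1784
  x_2 = 1.3648 - 0.02*5.4593 = 1.2556
  y_2 = -2.7178 - 0.02*-27.1784 = -2.1743
f(1.2556, -2.1743) = 2*1.2556^2 + 5*(-2.1743)^2 = 26.7905


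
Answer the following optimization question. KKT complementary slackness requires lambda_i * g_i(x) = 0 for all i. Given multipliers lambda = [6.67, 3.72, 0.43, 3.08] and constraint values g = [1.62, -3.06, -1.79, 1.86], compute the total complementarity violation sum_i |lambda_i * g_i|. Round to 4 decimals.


KKT complementary slackness check:
lambda_1 * g_1 = 6.67 * 1.62 = 10.8054
lambda_2 * g_2 = 3.72 * -3.06 = -11.3832
lambda_3 * g_3 = 0.43 * -1.79 = -0.7697
lambda_4 * g_4 = 3.08 * 1.86 = 5.7288
Total violation = 10.8054 + 11.3832 + 0.7697 + 5.7288 = 28.6871


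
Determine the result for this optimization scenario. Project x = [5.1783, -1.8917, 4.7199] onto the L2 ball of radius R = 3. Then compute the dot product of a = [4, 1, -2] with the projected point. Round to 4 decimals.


Step 1: Compute ||x|| (intermediates to 6 decimals).
||x|| = sqrt(5.1783^2 + (-1.8917)^2 + 4.7199^2) = 7.257463
Step 2: Project.
Since ||x|| > R, scale = R/||x|| = 3/7.257463 = 0.413368, proj(x) = scale * x
proj(x) = [2.140544, -0.781968, 1.951056]
Step 3: Dot product.
a^T * proj(x) = 4*2.140544 + 1*(-0.781968) - 2*1.951056 = 3.8781


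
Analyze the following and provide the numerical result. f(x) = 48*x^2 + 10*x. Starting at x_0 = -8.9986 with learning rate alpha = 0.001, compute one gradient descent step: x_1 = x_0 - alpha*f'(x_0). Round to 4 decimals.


We compute the gradient at x_0 and apply the update.
f'(x) = 96*x + 10
f'(-8.9986) = 96*-8.9986 + 10 = -853.8656
x_1 = -8.9986 - 0.001*-853.8656 = -8.1447


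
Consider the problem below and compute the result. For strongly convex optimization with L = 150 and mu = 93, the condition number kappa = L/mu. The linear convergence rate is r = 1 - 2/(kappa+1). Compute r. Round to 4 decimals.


Step 1: Compute the condition number.
kappa = L/mu = 150/93 = 1.6129
Step 2: Compute the convergence rate.
r = 1 - 2/(kappa + 1) = 1 - 2*mu/(L + mu) = (L - mu)/(L + mu) = 57/243 = 0.2346


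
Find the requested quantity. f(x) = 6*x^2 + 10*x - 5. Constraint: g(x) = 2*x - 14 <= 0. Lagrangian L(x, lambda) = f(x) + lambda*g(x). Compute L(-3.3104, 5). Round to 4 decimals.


Step 1: Evaluate f(x).
f(-3.3104) = 6*(-3.3104)^2 + 10*(-3.3104) - 5 = 27.6485
Step 2: Evaluate g(x).
g(-3.3104) = 2*-3.3104 - 14 = -20.6208
Step 3: Compute Lagrangian.
L = 27.6485 + 5*-20.6208 = -75.4555


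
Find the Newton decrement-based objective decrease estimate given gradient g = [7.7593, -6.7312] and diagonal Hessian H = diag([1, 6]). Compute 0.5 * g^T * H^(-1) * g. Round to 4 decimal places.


Step 1: H is diagonal, so H^(-1) * g = [7.7593, -1.1219].
Step 2: g^T H^(-1) g = sum_i g_i^2 / H_ii
  = (7.7593)^2/1 + (-6.7312)^2/6
  = 60.2067 + 7.5515 = 67.7582
Step 3: Objective decrease = 0.5 * g^T H^(-1) g = 33.8791


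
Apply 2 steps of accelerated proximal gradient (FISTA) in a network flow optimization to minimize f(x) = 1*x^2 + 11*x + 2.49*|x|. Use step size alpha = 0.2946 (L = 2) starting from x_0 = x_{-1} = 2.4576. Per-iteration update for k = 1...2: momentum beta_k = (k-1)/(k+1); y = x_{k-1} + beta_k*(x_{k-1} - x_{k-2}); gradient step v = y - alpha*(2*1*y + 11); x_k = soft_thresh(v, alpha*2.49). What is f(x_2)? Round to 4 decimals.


FISTA on f(x) = 1*x^2 + 11*x + 2.49*|x|
L = 2, alpha = 0.2946
Iteration 1: beta = 0.0, y = 2.4576 + 0.0*(2.4576 - 2.4576) = 2.4576
  grad(y) = 15.9152, v = y - alpha*grad = -2.231
  prox(v) = soft_thresh(-2.231, 0.7336) = -1.4975
Iteration 2: beta = 0.3333, y = -1.4975 + 0.3333*(-1.4975 - 2.4576) = -2.8158
  grad(y) = 5.3684, v = y - alpha*grad = -4.3973
  prox(v) = soft_thresh(-4.3973, 0.7336) = -3.6638
f(x_2) = 1*(-3.6638)^2 + 11*(-3.6638) + 2.49*|-3.6638| = -17.7555


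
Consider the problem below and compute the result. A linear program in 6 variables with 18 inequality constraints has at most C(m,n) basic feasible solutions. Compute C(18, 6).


Each vertex corresponds to some choice of n active constraints out of m, so the number of vertices is at most C(m, n) = m! / (n!(m-n)!).
m = 18, n = 6
Numerator: 18 * 17 * 16 * 15 * 14 * 13
Denominator: 6! = 720
C(18, 6) = 18564


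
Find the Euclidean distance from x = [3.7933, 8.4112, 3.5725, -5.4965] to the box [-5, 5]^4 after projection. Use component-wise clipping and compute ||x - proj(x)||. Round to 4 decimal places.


Project each component onto [-5, 5].
clip(3.7933) = 3.7933, clip(8.4112) = 5.0, clip(3.5725) = 3.5725, clip(-5.4965) = -5.0
Projection = [3.7933, 5.0, 3.5725, -5.0]
Squared diffs: [0.0, 11.6363, 0.0, 0.2465]
Distance = sqrt(11.8828) = 3.4471


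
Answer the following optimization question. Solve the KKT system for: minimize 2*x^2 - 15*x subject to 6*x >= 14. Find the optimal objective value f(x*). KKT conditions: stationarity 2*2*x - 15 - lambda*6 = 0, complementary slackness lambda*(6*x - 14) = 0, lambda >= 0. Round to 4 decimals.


Step 1: Try lambda = 0 (constraint inactive).
Stationarity: 2*2*x - 15 = 0
x* = 15/(2*2) = 3.75
Check constraint: 6*3.75 = 22.5 >= 14 -- satisfied.
Step 2: Compute optimal value.
f(x*) = 2*3.75^2 - 15*3.75 = -28.125
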